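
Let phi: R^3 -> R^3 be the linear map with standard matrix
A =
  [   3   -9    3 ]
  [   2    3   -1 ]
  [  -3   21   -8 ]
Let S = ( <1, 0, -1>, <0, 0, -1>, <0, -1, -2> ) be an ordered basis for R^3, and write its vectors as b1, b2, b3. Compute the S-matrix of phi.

Let P have columns b1, ..., b3. Then [phi]_S = P^(-1) A P.
Here det P = -1, so P^(-1) is integer; computing A P first and then P^(-1)(A P) gives [[0, -3, 3], [1, -3, 0], [-3, -1, 1]].

[[0, -3, 3], [1, -3, 0], [-3, -1, 1]]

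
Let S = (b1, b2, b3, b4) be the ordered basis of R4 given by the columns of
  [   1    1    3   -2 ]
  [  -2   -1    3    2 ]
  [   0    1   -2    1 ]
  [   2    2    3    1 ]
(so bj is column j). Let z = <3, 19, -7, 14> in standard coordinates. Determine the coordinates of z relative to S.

<2, -3, 4, 4>

[z]_S is the unique c with M c = z, where M has columns b1, ..., b4.
Gaussian elimination on [M | z] yields c = (2, -3, 4, 4).
Check: 2b1 - 3b2 + 4b3 + 4b4 = <3, 19, -7, 14>.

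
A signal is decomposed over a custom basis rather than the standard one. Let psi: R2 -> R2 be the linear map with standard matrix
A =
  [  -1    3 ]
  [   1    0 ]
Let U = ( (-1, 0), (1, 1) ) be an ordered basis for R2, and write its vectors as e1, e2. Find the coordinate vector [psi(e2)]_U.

(-1, 1)

Compute psi(e2) = A e2 = (2, 1) in standard coordinates.
Then write this in U-coordinates: solve for y in y_1 e1 + y_2 e2 = (2, 1).
This gives y = (-1, 1), which is column 2 of [psi]_U.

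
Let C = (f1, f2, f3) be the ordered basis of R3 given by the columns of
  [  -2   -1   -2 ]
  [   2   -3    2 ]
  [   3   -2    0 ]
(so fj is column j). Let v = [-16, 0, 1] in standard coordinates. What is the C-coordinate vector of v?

[3, 4, 3]

Write v = c_1 f1 + ... + c_3 f3 and solve for the c_i.
Row-reducing the augmented matrix [M | v] gives c = (3, 4, 3).
Check: 3f1 + 4f2 + 3f3 = [-16, 0, 1].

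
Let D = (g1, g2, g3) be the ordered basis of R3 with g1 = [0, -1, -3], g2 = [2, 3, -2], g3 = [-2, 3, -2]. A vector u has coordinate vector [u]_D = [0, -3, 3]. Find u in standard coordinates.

[-12, 0, 0]

The coordinates say u = 0·g1 - 3g2 + 3g3; adding the scaled basis vectors gives [-12, 0, 0].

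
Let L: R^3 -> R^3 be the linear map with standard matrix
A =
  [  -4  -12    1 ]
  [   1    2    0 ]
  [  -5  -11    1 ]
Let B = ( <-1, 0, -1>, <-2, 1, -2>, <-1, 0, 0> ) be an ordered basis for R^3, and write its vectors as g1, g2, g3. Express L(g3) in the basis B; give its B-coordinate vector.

Compute L(g3) = A g3 = <4, -1, 5> in standard coordinates.
Then write this in B-coordinates: solve for y in y_1 g1 + ... + y_3 g3 = <4, -1, 5>.
This gives y = <-3, -1, 1>, which is column 3 of [L]_B.

<-3, -1, 1>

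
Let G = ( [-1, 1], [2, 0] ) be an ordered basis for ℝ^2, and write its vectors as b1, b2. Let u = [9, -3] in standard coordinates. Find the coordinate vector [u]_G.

[-3, 3]

We seek scalars with c_1 b1 + c_2 b2 = u; equivalently solve M c = u where the columns of M are b1, b2.
System: -c_1 + 2c_2 = 9, c_1 + 0c_2 = -3; solving gives c_1 = -3, c_2 = 3.
Check: -3b1 + 3b2 = [9, -3].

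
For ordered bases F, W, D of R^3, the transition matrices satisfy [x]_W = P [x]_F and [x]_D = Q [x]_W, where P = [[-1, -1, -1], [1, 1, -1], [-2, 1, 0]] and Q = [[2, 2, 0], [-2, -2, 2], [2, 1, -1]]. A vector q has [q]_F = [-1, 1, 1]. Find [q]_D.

[-4, 10, -6]

Apply P to get W-coordinates [-1, -1, 3], then Q to get D-coordinates.
The result is [q]_D = [-4, 10, -6].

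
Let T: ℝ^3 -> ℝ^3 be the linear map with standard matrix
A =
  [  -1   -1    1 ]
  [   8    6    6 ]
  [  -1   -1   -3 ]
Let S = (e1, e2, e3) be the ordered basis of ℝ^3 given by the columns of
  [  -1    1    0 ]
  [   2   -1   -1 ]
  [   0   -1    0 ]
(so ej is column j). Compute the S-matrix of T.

Let P have columns e1, ..., e3. Then [T]_S = P^(-1) A P.
Here det P = 1, so P^(-1) is integer; computing A P first and then P^(-1)(A P) gives [[2, -2, -2], [1, -3, -1], [-1, 3, 3]].

[[2, -2, -2], [1, -3, -1], [-1, 3, 3]]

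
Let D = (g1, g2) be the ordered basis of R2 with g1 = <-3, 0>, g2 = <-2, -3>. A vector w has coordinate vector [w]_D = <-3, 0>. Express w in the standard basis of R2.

w = M [w]_D, where M has columns g1, g2.
Carrying out the matrix-vector product, w = <9, 0>.

<9, 0>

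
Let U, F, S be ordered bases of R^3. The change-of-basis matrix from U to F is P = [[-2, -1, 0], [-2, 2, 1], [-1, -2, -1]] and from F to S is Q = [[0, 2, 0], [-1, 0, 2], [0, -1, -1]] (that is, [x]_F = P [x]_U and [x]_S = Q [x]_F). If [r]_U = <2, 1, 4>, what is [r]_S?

Composing the changes, [r]_S = Q P [r]_U.
Q P = [[-4, 4, 2], [0, -3, -2], [3, 0, 0]]; applying this to <2, 1, 4> gives <4, -11, 6>.

<4, -11, 6>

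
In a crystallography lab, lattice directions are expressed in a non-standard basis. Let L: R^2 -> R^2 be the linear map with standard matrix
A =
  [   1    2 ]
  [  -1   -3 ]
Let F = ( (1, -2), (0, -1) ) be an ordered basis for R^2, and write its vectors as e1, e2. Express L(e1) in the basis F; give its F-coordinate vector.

(-3, 1)

Compute L(e1) = A e1 = (-3, 5) in standard coordinates.
Then write this in F-coordinates: solve for y in y_1 e1 + y_2 e2 = (-3, 5).
This gives y = (-3, 1), which is column 1 of [L]_F.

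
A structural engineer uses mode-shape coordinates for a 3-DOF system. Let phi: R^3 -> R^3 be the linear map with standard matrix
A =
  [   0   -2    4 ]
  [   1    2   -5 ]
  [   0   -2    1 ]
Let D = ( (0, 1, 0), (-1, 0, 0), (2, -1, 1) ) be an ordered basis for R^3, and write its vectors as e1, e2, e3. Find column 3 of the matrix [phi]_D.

(-2, 0, 3)

Column 3 of [phi]_D is the D-coordinate vector of phi(e3).
In standard coordinates phi(e3) = A e3 = (6, -5, 3).
Converting to D: (6, -5, 3) = -2e1 + 0·e2 + 3e3, so the coordinate vector is (-2, 0, 3).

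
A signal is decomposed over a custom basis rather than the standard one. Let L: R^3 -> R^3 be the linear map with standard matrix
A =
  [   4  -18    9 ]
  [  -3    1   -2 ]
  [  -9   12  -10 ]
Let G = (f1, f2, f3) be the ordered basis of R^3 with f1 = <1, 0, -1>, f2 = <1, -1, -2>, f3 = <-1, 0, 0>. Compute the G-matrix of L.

With P the matrix whose columns are f1, ..., f3, [L]_G = P^(-1) A P.
Column by column: L(f1) = A f1 = <-5, -1, 1>; its G-coordinates <-3, 1, 3> give column 1.
Continuing for each basis vector yields [L]_G = [[-3, 1, -3], [1, 0, -3], [3, -3, -2]].

[[-3, 1, -3], [1, 0, -3], [3, -3, -2]]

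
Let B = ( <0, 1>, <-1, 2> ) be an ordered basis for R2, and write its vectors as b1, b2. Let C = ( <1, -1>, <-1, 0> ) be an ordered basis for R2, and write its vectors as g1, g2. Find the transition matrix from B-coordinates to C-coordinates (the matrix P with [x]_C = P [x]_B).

Let M have columns bj and N have columns gj. Then for every x, N [x]_C = x = M [x]_B, so P = N^(-1) M.
Since det N = -1, N^(-1) has integer entries; multiplying gives P = [[-1, -2], [-1, -1]].

[[-1, -2], [-1, -1]]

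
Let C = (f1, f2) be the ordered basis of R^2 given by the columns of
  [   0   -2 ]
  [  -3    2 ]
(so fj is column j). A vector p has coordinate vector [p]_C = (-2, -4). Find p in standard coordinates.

The coordinates say p = -2f1 - 4f2; adding the scaled basis vectors gives (8, -2).

(8, -2)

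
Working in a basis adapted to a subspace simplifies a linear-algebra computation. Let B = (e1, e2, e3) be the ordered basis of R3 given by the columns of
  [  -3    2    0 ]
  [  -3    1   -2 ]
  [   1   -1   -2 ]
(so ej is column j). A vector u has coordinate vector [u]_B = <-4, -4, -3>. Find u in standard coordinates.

u = M [u]_B, where M has columns e1, ..., e3.
Carrying out the matrix-vector product, u = <4, 14, 6>.

<4, 14, 6>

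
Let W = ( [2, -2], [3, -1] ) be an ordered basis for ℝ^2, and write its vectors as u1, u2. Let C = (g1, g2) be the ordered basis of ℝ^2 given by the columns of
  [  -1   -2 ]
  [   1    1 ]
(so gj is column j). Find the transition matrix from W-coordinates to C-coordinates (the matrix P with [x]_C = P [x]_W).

Column j of P is [uj]_C, since P maps W-coordinates to C-coordinates.
Expressing u1 in C: u1 = -2g1 + 0·g2, so column 1 of P is [-2, 0].
Doing the same for each uj gives P = [[-2, 1], [0, -2]].

[[-2, 1], [0, -2]]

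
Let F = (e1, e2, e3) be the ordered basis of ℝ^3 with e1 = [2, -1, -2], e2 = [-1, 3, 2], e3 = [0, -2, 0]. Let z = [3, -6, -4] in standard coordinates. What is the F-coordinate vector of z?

[1, -1, 1]

Write z = c_1 e1 + ... + c_3 e3 and solve for the c_i.
Row-reducing the augmented matrix [M | z] gives c = (1, -1, 1).
Check: e1 - e2 + e3 = [3, -6, -4].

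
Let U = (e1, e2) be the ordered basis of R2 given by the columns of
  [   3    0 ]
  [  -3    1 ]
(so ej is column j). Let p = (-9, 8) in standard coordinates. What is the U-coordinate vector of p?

We seek scalars with c_1 e1 + c_2 e2 = p; equivalently solve M c = p where the columns of M are e1, e2.
System: 3c_1 + 0c_2 = -9, -3c_1 + c_2 = 8; solving gives c_1 = -3, c_2 = -1.
Check: -3e1 - e2 = (-9, 8).

(-3, -1)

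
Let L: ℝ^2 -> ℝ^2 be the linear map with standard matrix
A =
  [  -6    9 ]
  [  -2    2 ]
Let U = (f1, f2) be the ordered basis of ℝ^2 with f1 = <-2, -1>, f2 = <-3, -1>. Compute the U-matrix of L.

The j-th column of [L]_U is [L(fj)]_U.
L(f1) = A f1 = <3, 2> = -3f1 + f2, so column 1 is <-3, 1>.
Repeating for f2 and assembling the columns gives [[-3, -3], [1, -1]].

[[-3, -3], [1, -1]]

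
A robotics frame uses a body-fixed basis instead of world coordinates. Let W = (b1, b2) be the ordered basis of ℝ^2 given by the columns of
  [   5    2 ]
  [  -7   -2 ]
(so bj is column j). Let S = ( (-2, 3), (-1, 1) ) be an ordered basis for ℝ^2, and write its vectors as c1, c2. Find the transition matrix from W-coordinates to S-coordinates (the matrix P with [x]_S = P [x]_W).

Column j of P is [bj]_S, since P maps W-coordinates to S-coordinates.
Expressing b1 in S: b1 = -2c1 - c2, so column 1 of P is (-2, -1).
Doing the same for each bj gives P = [[-2, 0], [-1, -2]].

[[-2, 0], [-1, -2]]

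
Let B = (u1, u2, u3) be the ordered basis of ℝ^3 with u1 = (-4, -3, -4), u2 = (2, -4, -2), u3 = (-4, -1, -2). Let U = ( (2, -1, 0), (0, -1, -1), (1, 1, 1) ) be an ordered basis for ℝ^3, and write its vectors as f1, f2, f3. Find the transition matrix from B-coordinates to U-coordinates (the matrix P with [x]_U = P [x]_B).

[[-1, 2, -1], [2, 0, 0], [-2, -2, -2]]

Column j of P is [uj]_U, since P maps B-coordinates to U-coordinates.
Expressing u1 in U: u1 = -f1 + 2f2 - 2f3, so column 1 of P is (-1, 2, -2).
Doing the same for each uj gives P = [[-1, 2, -1], [2, 0, 0], [-2, -2, -2]].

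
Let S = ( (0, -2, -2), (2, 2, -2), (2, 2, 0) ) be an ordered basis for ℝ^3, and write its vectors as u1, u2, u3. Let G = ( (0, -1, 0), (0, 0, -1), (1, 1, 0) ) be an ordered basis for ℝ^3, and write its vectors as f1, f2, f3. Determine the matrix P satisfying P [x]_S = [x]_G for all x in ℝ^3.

[[2, 0, 0], [2, 2, 0], [0, 2, 2]]

Column j of P is [uj]_G, since P maps S-coordinates to G-coordinates.
Expressing u1 in G: u1 = 2f1 + 2f2 + 0·f3, so column 1 of P is (2, 2, 0).
Doing the same for each uj gives P = [[2, 0, 0], [2, 2, 0], [0, 2, 2]].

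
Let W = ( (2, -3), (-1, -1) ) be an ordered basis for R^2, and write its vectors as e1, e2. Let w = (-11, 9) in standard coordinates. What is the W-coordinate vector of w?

Write w = c_1 e1 + c_2 e2 and solve for the c_i.
System: 2c_1 - c_2 = -11, -3c_1 - c_2 = 9; solving gives c_1 = -4, c_2 = 3.
Check: -4e1 + 3e2 = (-11, 9).

(-4, 3)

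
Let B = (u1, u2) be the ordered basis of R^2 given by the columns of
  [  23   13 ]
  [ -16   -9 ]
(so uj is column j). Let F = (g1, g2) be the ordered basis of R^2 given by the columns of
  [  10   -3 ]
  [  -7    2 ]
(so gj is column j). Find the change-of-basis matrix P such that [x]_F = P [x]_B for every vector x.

[[2, 1], [-1, -1]]

Take x = uj: its B-coordinates are the j-th standard unit vector, so P e_j — column j of P — equals [uj]_F.
u1 = 2g1 - g2, giving column 1 = (2, -1); repeating for each j gives P = [[2, 1], [-1, -1]].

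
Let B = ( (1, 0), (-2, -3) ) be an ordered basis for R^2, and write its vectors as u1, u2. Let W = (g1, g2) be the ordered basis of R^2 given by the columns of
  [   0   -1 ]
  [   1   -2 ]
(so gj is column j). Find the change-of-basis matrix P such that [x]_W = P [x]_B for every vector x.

Column j of P is [uj]_W, since P maps B-coordinates to W-coordinates.
Expressing u1 in W: u1 = -2g1 - g2, so column 1 of P is (-2, -1).
Doing the same for each uj gives P = [[-2, 1], [-1, 2]].

[[-2, 1], [-1, 2]]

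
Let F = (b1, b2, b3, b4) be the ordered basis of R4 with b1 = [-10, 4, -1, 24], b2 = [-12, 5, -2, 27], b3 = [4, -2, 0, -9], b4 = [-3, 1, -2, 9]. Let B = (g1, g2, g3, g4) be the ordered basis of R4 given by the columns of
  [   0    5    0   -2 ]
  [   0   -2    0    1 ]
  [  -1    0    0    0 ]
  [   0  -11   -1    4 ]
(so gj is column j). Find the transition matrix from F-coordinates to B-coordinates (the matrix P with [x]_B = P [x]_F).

[[1, 2, 0, 2], [-2, -2, 0, -1], [-2, -1, 1, -2], [0, 1, -2, -1]]

Let M have columns bj and N have columns gj. Then for every x, N [x]_B = x = M [x]_F, so P = N^(-1) M.
Since det N = -1, N^(-1) has integer entries; multiplying gives P = [[1, 2, 0, 2], [-2, -2, 0, -1], [-2, -1, 1, -2], [0, 1, -2, -1]].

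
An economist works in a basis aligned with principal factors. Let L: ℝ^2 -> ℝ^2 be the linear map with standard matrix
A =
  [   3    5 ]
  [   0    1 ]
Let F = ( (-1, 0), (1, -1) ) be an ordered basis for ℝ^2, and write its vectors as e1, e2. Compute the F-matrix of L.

[[3, 3], [0, 1]]

The j-th column of [L]_F is [L(ej)]_F.
L(e1) = A e1 = (-3, 0) = 3e1 + 0·e2, so column 1 is (3, 0).
Repeating for e2 and assembling the columns gives [[3, 3], [0, 1]].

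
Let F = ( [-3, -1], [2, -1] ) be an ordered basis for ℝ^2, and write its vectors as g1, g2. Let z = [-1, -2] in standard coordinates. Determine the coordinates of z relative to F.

[1, 1]

[z]_F is the unique c with M c = z, where M has columns g1, g2.
System: -3c_1 + 2c_2 = -1, -c_1 - c_2 = -2; solving gives c_1 = 1, c_2 = 1.
Check: g1 + g2 = [-1, -2].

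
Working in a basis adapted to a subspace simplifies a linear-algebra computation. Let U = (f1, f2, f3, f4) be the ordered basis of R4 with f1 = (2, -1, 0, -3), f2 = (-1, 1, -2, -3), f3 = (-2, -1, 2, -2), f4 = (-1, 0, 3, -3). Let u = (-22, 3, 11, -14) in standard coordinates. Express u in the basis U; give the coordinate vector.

(-4, 3, 4, 3)

We seek scalars with c_1 f1 + ... + c_4 f4 = u; equivalently solve M c = u where the columns of M are f1, ..., f4.
Gaussian elimination on [M | u] yields c = (-4, 3, 4, 3).
Check: -4f1 + 3f2 + 4f3 + 3f4 = (-22, 3, 11, -14).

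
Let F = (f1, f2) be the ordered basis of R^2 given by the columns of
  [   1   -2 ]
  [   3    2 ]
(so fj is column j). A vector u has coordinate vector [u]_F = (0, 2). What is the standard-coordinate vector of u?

By definition u = 0·f1 + 2f2.
Summing componentwise gives (-4, 4).

(-4, 4)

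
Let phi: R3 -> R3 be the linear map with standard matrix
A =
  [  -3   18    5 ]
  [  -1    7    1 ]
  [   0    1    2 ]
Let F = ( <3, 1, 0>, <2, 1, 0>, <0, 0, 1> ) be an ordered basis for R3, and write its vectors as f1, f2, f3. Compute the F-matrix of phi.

[[1, 2, 3], [3, 3, -2], [1, 1, 2]]

The j-th column of [phi]_F is [phi(fj)]_F.
phi(f1) = A f1 = <9, 4, 1> = f1 + 3f2 + f3, so column 1 is <1, 3, 1>.
Repeating for f2, f3 and assembling the columns gives [[1, 2, 3], [3, 3, -2], [1, 1, 2]].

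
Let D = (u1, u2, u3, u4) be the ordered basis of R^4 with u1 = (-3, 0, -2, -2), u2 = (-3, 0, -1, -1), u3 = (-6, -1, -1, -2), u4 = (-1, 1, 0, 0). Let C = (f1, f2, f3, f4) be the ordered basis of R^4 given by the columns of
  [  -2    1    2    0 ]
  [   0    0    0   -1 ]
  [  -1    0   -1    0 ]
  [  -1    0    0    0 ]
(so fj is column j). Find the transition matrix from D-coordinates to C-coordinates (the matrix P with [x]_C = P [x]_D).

[[2, 1, 2, 0], [1, -1, 0, -1], [0, 0, -1, 0], [0, 0, 1, -1]]

Take x = uj: its D-coordinates are the j-th standard unit vector, so P e_j — column j of P — equals [uj]_C.
u1 = 2f1 + f2 + 0·f3 + 0·f4, giving column 1 = (2, 1, 0, 0); repeating for each j gives P = [[2, 1, 2, 0], [1, -1, 0, -1], [0, 0, -1, 0], [0, 0, 1, -1]].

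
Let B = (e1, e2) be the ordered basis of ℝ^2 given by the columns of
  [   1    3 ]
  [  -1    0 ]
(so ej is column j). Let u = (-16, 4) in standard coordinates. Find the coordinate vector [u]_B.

[u]_B is the unique c with M c = u, where M has columns e1, e2.
System: c_1 + 3c_2 = -16, -c_1 + 0c_2 = 4; solving gives c_1 = -4, c_2 = -4.
Check: -4e1 - 4e2 = (-16, 4).

(-4, -4)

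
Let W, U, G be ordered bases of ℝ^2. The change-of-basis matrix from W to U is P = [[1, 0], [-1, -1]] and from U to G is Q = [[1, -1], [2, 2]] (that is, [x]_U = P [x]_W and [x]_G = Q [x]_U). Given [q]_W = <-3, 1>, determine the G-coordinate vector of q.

<-5, -2>

Composing the changes, [q]_G = Q P [q]_W.
Q P = [[2, 1], [0, -2]]; applying this to <-3, 1> gives <-5, -2>.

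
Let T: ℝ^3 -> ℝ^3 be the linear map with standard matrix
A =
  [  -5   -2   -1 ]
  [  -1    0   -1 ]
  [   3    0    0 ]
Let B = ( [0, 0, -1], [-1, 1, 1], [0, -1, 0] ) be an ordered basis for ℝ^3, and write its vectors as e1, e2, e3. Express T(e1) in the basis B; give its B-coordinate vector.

Column 1 of [T]_B is the B-coordinate vector of T(e1).
In standard coordinates T(e1) = A e1 = [1, 1, 0].
Converting to B: [1, 1, 0] = -e1 - e2 - 2e3, so the coordinate vector is [-1, -1, -2].

[-1, -1, -2]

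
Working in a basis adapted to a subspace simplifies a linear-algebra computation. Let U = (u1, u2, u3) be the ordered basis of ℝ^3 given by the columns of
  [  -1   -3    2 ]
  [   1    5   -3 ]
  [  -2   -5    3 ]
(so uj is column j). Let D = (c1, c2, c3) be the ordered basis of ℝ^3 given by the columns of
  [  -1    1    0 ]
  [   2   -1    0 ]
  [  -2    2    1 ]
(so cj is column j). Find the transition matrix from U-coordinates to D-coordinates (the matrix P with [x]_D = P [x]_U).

[[0, 2, -1], [-1, -1, 1], [0, 1, -1]]

Take x = uj: its U-coordinates are the j-th standard unit vector, so P e_j — column j of P — equals [uj]_D.
u1 = 0·c1 - c2 + 0·c3, giving column 1 = <0, -1, 0>; repeating for each j gives P = [[0, 2, -1], [-1, -1, 1], [0, 1, -1]].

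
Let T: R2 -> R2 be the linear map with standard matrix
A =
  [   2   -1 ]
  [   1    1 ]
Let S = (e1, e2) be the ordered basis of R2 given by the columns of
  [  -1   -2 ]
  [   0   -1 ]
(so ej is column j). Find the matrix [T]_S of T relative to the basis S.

[[0, -3], [1, 3]]

With P the matrix whose columns are e1, e2, [T]_S = P^(-1) A P.
Column by column: T(e1) = A e1 = [-2, -1]; its S-coordinates [0, 1] give column 1.
Continuing for each basis vector yields [T]_S = [[0, -3], [1, 3]].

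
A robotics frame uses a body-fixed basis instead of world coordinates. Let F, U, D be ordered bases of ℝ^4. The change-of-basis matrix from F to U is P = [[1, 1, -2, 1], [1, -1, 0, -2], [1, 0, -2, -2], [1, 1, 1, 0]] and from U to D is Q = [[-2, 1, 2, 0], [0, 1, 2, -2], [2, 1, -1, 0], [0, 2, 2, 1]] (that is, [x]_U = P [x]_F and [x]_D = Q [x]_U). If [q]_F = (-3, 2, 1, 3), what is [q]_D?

(-33, -33, 0, -44)

First [q]_U = P [q]_F = (0, -11, -11, 0).
Then [q]_D = Q [q]_U = (-33, -33, 0, -44).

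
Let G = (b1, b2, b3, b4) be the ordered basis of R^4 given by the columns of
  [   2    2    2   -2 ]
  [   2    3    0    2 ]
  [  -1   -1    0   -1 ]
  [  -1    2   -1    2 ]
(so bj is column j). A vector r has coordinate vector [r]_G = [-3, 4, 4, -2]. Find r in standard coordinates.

[14, 2, 1, 3]

The coordinates say r = -3b1 + 4b2 + 4b3 - 2b4; adding the scaled basis vectors gives [14, 2, 1, 3].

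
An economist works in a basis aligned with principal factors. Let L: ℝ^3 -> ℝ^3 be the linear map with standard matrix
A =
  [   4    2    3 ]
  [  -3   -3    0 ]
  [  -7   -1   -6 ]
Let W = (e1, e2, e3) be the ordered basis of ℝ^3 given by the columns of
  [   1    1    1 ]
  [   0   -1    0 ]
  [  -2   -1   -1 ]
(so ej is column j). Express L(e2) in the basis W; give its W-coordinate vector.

Compute L(e2) = A e2 = (-1, 0, 0) in standard coordinates.
Then write this in W-coordinates: solve for y in y_1 e1 + ... + y_3 e3 = (-1, 0, 0).
This gives y = (1, 0, -2), which is column 2 of [L]_W.

(1, 0, -2)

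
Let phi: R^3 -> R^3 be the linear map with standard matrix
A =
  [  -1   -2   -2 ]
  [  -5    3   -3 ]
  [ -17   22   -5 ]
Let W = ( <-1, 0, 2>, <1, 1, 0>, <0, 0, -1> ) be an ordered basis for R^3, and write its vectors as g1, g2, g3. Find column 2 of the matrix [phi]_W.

<1, -2, -3>

Compute phi(g2) = A g2 = <-3, -2, 5> in standard coordinates.
Then write this in W-coordinates: solve for y in y_1 g1 + ... + y_3 g3 = <-3, -2, 5>.
This gives y = <1, -2, -3>, which is column 2 of [phi]_W.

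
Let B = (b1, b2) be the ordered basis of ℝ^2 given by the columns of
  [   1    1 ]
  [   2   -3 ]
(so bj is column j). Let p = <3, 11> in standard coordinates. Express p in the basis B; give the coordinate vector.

[p]_B is the unique c with M c = p, where M has columns b1, b2.
System: c_1 + c_2 = 3, 2c_1 - 3c_2 = 11; solving gives c_1 = 4, c_2 = -1.
Check: 4b1 - b2 = <3, 11>.

<4, -1>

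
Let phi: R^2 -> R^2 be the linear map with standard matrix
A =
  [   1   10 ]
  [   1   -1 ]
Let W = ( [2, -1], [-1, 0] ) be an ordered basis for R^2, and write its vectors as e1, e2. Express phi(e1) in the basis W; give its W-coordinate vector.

[-3, 2]

Compute phi(e1) = A e1 = [-8, 3] in standard coordinates.
Then write this in W-coordinates: solve for y in y_1 e1 + y_2 e2 = [-8, 3].
This gives y = [-3, 2], which is column 1 of [phi]_W.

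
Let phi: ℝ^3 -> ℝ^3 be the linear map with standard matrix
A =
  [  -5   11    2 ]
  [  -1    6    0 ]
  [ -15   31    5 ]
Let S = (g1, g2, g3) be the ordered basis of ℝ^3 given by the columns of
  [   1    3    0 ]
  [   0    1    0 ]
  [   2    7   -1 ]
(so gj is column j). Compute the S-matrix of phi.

Let P have columns g1, ..., g3. Then [phi]_S = P^(-1) A P.
Here det P = -1, so P^(-1) is integer; computing A P first and then P^(-1)(A P) gives [[2, 1, -2], [-1, 3, 0], [2, 2, 1]].

[[2, 1, -2], [-1, 3, 0], [2, 2, 1]]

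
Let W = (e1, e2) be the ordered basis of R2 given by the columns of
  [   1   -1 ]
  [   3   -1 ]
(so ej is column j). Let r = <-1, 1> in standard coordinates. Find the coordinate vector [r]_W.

We seek scalars with c_1 e1 + c_2 e2 = r; equivalently solve M c = r where the columns of M are e1, e2.
System: c_1 - c_2 = -1, 3c_1 - c_2 = 1; solving gives c_1 = 1, c_2 = 2.
Check: e1 + 2e2 = <-1, 1>.

<1, 2>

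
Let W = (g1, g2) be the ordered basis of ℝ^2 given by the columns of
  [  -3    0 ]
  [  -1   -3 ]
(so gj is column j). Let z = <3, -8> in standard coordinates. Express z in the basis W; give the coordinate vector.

We seek scalars with c_1 g1 + c_2 g2 = z; equivalently solve M c = z where the columns of M are g1, g2.
System: -3c_1 + 0c_2 = 3, -c_1 - 3c_2 = -8; solving gives c_1 = -1, c_2 = 3.
Check: -g1 + 3g2 = <3, -8>.

<-1, 3>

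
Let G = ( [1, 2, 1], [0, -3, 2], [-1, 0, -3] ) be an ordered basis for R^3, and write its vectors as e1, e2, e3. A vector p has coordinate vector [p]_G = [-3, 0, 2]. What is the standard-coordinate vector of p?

[-5, -6, -9]

By definition p = -3e1 + 0·e2 + 2e3.
Summing componentwise gives [-5, -6, -9].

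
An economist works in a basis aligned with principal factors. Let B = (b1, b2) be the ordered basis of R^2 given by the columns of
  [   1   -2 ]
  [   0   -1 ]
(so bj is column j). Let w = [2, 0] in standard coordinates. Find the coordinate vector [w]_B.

Write w = c_1 b1 + c_2 b2 and solve for the c_i.
System: c_1 - 2c_2 = 2, 0c_1 - c_2 = 0; solving gives c_1 = 2, c_2 = 0.
Check: 2b1 + 0·b2 = [2, 0].

[2, 0]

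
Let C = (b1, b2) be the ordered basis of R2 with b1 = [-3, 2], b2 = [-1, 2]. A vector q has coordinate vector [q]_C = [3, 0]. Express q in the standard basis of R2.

[-9, 6]

q = M [q]_C, where M has columns b1, b2.
Carrying out the matrix-vector product, q = [-9, 6].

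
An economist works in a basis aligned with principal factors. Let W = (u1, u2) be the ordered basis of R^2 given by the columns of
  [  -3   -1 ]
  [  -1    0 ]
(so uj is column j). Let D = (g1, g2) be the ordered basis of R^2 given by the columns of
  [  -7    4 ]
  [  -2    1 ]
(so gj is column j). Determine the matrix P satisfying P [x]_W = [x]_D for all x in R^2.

[[1, -1], [1, -2]]

Column j of P is [uj]_D, since P maps W-coordinates to D-coordinates.
Expressing u1 in D: u1 = g1 + g2, so column 1 of P is <1, 1>.
Doing the same for each uj gives P = [[1, -1], [1, -2]].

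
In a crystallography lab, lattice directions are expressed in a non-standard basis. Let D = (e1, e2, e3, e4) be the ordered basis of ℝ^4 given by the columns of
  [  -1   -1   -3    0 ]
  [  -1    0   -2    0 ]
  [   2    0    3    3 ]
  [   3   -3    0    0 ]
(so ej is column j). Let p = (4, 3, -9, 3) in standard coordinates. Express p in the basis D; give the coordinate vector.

[p]_D is the unique c with M c = p, where M has columns e1, ..., e4.
Gaussian elimination on [M | p] yields c = (3, 2, -3, -2).
Check: 3e1 + 2e2 - 3e3 - 2e4 = (4, 3, -9, 3).

(3, 2, -3, -2)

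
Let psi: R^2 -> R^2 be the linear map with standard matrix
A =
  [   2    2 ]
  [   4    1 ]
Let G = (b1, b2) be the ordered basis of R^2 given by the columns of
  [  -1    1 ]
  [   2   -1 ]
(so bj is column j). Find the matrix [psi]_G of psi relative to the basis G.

The j-th column of [psi]_G is [psi(bj)]_G.
psi(b1) = A b1 = [2, -2] = 0·b1 + 2b2, so column 1 is [0, 2].
Repeating for b2 and assembling the columns gives [[0, 3], [2, 3]].

[[0, 3], [2, 3]]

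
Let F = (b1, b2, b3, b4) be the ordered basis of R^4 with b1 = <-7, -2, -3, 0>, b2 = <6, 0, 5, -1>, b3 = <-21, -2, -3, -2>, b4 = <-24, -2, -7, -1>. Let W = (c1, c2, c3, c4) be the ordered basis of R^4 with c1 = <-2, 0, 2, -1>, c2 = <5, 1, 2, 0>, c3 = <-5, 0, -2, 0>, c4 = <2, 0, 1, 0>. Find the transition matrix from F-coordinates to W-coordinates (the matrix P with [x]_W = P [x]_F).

[[0, 1, 2, 1], [-2, 0, -2, -2], [-1, -2, 1, 2], [-1, -1, -1, -1]]

Let M have columns bj and N have columns cj. Then for every x, N [x]_W = x = M [x]_F, so P = N^(-1) M.
Since det N = 1, N^(-1) has integer entries; multiplying gives P = [[0, 1, 2, 1], [-2, 0, -2, -2], [-1, -2, 1, 2], [-1, -1, -1, -1]].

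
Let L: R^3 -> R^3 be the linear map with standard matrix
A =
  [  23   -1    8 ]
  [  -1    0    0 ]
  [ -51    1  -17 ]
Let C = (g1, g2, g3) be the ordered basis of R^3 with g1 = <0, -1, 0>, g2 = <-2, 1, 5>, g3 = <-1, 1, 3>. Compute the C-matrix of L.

[[1, 2, 0], [-2, 3, -1], [3, 1, 2]]

With P the matrix whose columns are g1, ..., g3, [L]_C = P^(-1) A P.
Column by column: L(g1) = A g1 = <1, 0, -1>; its C-coordinates <1, -2, 3> give column 1.
Continuing for each basis vector yields [L]_C = [[1, 2, 0], [-2, 3, -1], [3, 1, 2]].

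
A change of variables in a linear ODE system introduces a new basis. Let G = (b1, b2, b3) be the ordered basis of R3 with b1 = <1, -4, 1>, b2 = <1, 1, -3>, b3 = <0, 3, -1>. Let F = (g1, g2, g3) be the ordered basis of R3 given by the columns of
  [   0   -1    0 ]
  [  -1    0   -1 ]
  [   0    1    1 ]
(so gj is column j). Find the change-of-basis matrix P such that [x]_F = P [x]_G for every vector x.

Column j of P is [bj]_F, since P maps G-coordinates to F-coordinates.
Expressing b1 in F: b1 = 2g1 - g2 + 2g3, so column 1 of P is <2, -1, 2>.
Doing the same for each bj gives P = [[2, 1, -2], [-1, -1, 0], [2, -2, -1]].

[[2, 1, -2], [-1, -1, 0], [2, -2, -1]]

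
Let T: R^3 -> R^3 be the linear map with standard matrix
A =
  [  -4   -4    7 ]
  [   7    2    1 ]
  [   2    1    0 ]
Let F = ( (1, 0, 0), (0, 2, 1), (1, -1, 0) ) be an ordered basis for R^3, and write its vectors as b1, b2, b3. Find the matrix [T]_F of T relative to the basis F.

[[-1, 0, 3], [2, 2, 1], [-3, -1, -3]]

Let P have columns b1, ..., b3. Then [T]_F = P^(-1) A P.
Here det P = 1, so P^(-1) is integer; computing A P first and then P^(-1)(A P) gives [[-1, 0, 3], [2, 2, 1], [-3, -1, -3]].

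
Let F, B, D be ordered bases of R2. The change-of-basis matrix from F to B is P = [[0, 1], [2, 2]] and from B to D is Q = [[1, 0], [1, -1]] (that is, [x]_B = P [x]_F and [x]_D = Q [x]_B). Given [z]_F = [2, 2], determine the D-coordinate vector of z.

Composing the changes, [z]_D = Q P [z]_F.
Q P = [[0, 1], [-2, -1]]; applying this to [2, 2] gives [2, -6].

[2, -6]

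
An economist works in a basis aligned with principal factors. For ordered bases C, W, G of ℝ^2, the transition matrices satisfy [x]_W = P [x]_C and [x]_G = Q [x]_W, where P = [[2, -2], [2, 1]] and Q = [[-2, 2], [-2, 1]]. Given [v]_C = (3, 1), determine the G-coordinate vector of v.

First [v]_W = P [v]_C = (4, 7).
Then [v]_G = Q [v]_W = (6, -1).

(6, -1)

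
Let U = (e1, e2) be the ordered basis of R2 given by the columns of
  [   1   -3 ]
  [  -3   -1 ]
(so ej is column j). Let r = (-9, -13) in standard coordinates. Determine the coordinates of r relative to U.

(3, 4)

Write r = c_1 e1 + c_2 e2 and solve for the c_i.
System: c_1 - 3c_2 = -9, -3c_1 - c_2 = -13; solving gives c_1 = 3, c_2 = 4.
Check: 3e1 + 4e2 = (-9, -13).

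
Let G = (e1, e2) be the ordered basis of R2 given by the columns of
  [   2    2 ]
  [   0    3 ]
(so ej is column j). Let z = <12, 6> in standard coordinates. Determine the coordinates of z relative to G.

<4, 2>

Write z = c_1 e1 + c_2 e2 and solve for the c_i.
System: 2c_1 + 2c_2 = 12, 0c_1 + 3c_2 = 6; solving gives c_1 = 4, c_2 = 2.
Check: 4e1 + 2e2 = <12, 6>.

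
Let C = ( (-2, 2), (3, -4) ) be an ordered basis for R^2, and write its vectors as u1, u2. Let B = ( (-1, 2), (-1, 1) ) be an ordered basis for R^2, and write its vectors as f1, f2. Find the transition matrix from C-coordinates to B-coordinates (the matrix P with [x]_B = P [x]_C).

[[0, -1], [2, -2]]

Column j of P is [uj]_B, since P maps C-coordinates to B-coordinates.
Expressing u1 in B: u1 = 0·f1 + 2f2, so column 1 of P is (0, 2).
Doing the same for each uj gives P = [[0, -1], [2, -2]].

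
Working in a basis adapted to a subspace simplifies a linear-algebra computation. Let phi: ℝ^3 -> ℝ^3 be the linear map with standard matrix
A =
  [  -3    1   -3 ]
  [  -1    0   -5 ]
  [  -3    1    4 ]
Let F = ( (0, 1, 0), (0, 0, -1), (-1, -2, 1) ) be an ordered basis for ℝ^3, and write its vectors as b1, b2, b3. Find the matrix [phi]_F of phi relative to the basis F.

[[-2, -1, 0], [-2, 1, -3], [-1, -3, 2]]

Let P have columns b1, ..., b3. Then [phi]_F = P^(-1) A P.
Here det P = 1, so P^(-1) is integer; computing A P first and then P^(-1)(A P) gives [[-2, -1, 0], [-2, 1, -3], [-1, -3, 2]].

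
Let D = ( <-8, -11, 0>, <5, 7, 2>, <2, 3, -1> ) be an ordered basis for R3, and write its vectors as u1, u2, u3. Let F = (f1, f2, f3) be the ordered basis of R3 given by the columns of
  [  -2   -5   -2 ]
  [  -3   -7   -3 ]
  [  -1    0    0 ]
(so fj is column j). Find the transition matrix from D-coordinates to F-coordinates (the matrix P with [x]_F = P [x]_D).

Take x = uj: its D-coordinates are the j-th standard unit vector, so P e_j — column j of P — equals [uj]_F.
u1 = 0·f1 + 2f2 - f3, giving column 1 = <0, 2, -1>; repeating for each j gives P = [[0, -2, 1], [2, -1, 0], [-1, 2, -2]].

[[0, -2, 1], [2, -1, 0], [-1, 2, -2]]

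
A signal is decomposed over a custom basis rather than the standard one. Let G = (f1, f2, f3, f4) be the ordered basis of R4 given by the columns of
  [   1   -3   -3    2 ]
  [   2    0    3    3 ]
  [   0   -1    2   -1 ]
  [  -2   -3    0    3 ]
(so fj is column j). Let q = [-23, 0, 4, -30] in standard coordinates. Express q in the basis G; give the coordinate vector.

[q]_G is the unique c with M c = q, where M has columns f1, ..., f4.
Gaussian elimination on [M | q] yields c = (3, 4, 2, -4).
Check: 3f1 + 4f2 + 2f3 - 4f4 = [-23, 0, 4, -30].

[3, 4, 2, -4]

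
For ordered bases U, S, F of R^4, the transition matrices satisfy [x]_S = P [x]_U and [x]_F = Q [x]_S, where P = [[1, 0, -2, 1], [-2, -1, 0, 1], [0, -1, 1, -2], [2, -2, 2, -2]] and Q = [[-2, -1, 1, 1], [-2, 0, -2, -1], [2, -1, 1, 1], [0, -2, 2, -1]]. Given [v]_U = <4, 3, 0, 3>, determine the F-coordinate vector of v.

<-19, 8, 9, 2>

Composing the changes, [v]_F = Q P [v]_U.
Q P = [[2, -2, 7, -7], [-4, 4, 0, 4], [6, -2, -1, -3], [2, 2, 0, -4]]; applying this to <4, 3, 0, 3> gives <-19, 8, 9, 2>.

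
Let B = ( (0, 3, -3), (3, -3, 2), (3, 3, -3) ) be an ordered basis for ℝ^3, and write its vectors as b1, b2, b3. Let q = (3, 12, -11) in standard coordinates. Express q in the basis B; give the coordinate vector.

[q]_B is the unique c with M c = q, where M has columns b1, ..., b3.
Row-reducing the augmented matrix [M | q] gives c = (1, -1, 2).
Check: b1 - b2 + 2b3 = (3, 12, -11).

(1, -1, 2)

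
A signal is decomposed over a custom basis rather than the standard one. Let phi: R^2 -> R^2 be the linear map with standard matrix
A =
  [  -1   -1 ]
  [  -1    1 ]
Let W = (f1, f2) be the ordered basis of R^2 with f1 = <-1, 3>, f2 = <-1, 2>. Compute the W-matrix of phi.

The j-th column of [phi]_W is [phi(fj)]_W.
phi(f1) = A f1 = <-2, 4> = 0·f1 + 2f2, so column 1 is <0, 2>.
Repeating for f2 and assembling the columns gives [[0, 1], [2, 0]].

[[0, 1], [2, 0]]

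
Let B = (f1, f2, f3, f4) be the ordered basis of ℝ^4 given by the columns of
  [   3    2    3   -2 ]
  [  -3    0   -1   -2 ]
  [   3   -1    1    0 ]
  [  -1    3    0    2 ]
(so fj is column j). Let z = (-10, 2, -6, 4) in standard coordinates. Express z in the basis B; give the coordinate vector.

We seek scalars with c_1 f1 + ... + c_4 f4 = z; equivalently solve M c = z where the columns of M are f1, ..., f4.
Row-reducing the augmented matrix [M | z] gives c = (-4, -2, 4, 3).
Check: -4f1 - 2f2 + 4f3 + 3f4 = (-10, 2, -6, 4).

(-4, -2, 4, 3)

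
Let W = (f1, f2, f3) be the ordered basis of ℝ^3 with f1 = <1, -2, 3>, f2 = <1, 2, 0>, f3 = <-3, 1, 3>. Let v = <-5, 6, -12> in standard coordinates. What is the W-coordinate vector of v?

[v]_W is the unique c with M c = v, where M has columns f1, ..., f3.
Solving this 3x3 system gives c = (-4, -1, 0).
Check: -4f1 - f2 + 0·f3 = <-5, 6, -12>.

<-4, -1, 0>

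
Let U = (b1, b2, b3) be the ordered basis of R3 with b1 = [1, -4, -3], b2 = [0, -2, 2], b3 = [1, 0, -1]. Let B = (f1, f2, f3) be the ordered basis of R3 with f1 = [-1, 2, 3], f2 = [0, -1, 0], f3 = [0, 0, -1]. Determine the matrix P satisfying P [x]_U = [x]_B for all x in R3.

[[-1, 0, -1], [2, 2, -2], [0, -2, -2]]

Column j of P is [bj]_B, since P maps U-coordinates to B-coordinates.
Expressing b1 in B: b1 = -f1 + 2f2 + 0·f3, so column 1 of P is [-1, 2, 0].
Doing the same for each bj gives P = [[-1, 0, -1], [2, 2, -2], [0, -2, -2]].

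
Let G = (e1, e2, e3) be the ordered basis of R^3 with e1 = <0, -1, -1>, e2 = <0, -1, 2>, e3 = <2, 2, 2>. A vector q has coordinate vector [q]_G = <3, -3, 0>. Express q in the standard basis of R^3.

By definition q = 3e1 - 3e2 + 0·e3.
Summing componentwise gives <0, 0, -9>.

<0, 0, -9>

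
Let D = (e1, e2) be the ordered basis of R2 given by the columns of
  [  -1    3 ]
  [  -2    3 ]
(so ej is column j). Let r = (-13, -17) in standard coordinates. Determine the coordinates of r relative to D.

[r]_D is the unique c with M c = r, where M has columns e1, e2.
System: -c_1 + 3c_2 = -13, -2c_1 + 3c_2 = -17; solving gives c_1 = 4, c_2 = -3.
Check: 4e1 - 3e2 = (-13, -17).

(4, -3)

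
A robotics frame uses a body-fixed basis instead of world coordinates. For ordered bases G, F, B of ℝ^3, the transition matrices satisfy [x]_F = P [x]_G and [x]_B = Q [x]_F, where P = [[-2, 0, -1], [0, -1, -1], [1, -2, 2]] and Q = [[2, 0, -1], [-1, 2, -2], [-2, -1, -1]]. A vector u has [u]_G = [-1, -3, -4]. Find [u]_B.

[15, 14, -16]

Apply P to get F-coordinates [6, 7, -3], then Q to get B-coordinates.
The result is [u]_B = [15, 14, -16].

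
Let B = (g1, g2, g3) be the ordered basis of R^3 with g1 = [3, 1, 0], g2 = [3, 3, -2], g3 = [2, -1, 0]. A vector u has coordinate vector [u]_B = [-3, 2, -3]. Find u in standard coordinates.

[-9, 6, -4]

u = M [u]_B, where M has columns g1, ..., g3.
Carrying out the matrix-vector product, u = [-9, 6, -4].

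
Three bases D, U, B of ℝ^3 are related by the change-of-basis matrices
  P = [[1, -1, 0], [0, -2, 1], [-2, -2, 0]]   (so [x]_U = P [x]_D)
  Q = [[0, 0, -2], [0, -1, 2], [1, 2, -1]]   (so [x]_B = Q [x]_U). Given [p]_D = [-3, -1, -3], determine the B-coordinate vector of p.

[-16, 17, -12]

Apply P to get U-coordinates [-2, -1, 8], then Q to get B-coordinates.
The result is [p]_B = [-16, 17, -12].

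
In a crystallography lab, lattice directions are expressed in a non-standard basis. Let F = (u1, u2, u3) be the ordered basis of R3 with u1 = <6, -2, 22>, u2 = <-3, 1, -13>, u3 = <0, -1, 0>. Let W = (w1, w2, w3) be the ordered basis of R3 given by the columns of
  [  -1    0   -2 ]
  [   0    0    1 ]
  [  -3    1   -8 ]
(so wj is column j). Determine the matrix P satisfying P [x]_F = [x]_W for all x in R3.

[[-2, 1, 2], [0, -2, -2], [-2, 1, -1]]

Let M have columns uj and N have columns wj. Then for every x, N [x]_W = x = M [x]_F, so P = N^(-1) M.
Since det N = 1, N^(-1) has integer entries; multiplying gives P = [[-2, 1, 2], [0, -2, -2], [-2, 1, -1]].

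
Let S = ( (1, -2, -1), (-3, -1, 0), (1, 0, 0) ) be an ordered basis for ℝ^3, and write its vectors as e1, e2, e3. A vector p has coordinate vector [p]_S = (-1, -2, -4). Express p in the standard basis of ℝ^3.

(1, 4, 1)

The coordinates say p = -e1 - 2e2 - 4e3; adding the scaled basis vectors gives (1, 4, 1).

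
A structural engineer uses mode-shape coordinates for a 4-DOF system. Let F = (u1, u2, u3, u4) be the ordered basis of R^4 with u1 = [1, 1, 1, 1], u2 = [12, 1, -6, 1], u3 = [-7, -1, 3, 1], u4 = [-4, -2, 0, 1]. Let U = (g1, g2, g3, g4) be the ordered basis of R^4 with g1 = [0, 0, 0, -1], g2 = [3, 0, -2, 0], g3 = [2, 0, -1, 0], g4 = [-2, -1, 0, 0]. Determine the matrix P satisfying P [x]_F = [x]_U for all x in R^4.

Let M have columns uj and N have columns gj. Then for every x, N [x]_U = x = M [x]_F, so P = N^(-1) M.
Since det N = 1, N^(-1) has integer entries; multiplying gives P = [[-1, -1, -1, -1], [-1, 2, -1, 0], [1, 2, -1, 0], [-1, -1, 1, 2]].

[[-1, -1, -1, -1], [-1, 2, -1, 0], [1, 2, -1, 0], [-1, -1, 1, 2]]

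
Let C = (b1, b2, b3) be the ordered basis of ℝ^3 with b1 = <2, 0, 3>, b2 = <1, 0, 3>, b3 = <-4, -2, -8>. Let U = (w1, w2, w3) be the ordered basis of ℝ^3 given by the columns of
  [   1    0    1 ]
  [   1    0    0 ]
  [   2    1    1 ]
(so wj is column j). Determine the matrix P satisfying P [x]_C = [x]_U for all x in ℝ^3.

[[0, 0, -2], [1, 2, -2], [2, 1, -2]]

Take x = bj: its C-coordinates are the j-th standard unit vector, so P e_j — column j of P — equals [bj]_U.
b1 = 0·w1 + w2 + 2w3, giving column 1 = <0, 1, 2>; repeating for each j gives P = [[0, 0, -2], [1, 2, -2], [2, 1, -2]].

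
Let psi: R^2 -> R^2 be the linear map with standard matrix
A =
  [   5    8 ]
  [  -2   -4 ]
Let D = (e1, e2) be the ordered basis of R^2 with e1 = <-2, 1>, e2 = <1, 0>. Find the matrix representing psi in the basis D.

The j-th column of [psi]_D is [psi(ej)]_D.
psi(e1) = A e1 = <-2, 0> = 0·e1 - 2e2, so column 1 is <0, -2>.
Repeating for e2 and assembling the columns gives [[0, -2], [-2, 1]].

[[0, -2], [-2, 1]]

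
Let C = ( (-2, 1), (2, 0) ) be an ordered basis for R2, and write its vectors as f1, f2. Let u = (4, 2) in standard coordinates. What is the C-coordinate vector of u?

We seek scalars with c_1 f1 + c_2 f2 = u; equivalently solve M c = u where the columns of M are f1, f2.
System: -2c_1 + 2c_2 = 4, c_1 + 0c_2 = 2; solving gives c_1 = 2, c_2 = 4.
Check: 2f1 + 4f2 = (4, 2).

(2, 4)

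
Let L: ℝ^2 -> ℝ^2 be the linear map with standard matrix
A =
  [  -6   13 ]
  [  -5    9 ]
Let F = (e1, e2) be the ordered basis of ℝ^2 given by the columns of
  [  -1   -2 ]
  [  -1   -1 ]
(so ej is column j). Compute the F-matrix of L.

The j-th column of [L]_F is [L(ej)]_F.
L(e1) = A e1 = <-7, -4> = e1 + 3e2, so column 1 is <1, 3>.
Repeating for e2 and assembling the columns gives [[1, -3], [3, 2]].

[[1, -3], [3, 2]]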